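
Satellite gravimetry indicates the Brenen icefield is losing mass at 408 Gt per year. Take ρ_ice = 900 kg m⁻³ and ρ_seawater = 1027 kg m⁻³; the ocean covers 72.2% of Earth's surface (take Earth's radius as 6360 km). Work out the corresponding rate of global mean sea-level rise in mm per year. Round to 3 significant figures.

ρ_w = 1027 kg m⁻³. Annual water volume added = 408 Gt / ρ_w = 4.080×10^14 kg / 1027 kg m⁻³ = 3.973×10^11 m³.
Δh per year = 3.973×10^11 / 3.67×10^14 = 1.08×10^-3 m = 1.08 mm.

≈ 1.08 mm/yr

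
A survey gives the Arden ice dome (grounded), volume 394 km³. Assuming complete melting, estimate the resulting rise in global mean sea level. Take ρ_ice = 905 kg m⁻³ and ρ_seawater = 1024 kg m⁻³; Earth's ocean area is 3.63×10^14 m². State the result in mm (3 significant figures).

Arden: 394 km³ × (905/1024) = 348.2 km³ of water.
Spread over 3.63×10^14 m² of ocean, Δh = 3.482×10^11 / 3.63×10^14 = 9.59×10^-4 m = 0.959 mm.

≈ 0.959 mm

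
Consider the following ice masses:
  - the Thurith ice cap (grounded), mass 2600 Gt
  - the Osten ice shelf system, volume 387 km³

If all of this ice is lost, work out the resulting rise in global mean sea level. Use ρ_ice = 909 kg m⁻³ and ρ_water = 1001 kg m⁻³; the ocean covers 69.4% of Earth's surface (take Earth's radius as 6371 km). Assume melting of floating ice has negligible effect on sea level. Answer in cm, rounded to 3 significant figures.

≈ 0.734 cm

Thurith: 2600 Gt = 2.600×10^15 kg; dividing by ρ_w = 1001 kg m⁻³ gives 2.597×10^12 m³ of water.
The Osten ice shelf system is floating and already displaces its own weight of water, so its melt adds essentially nothing to sea level.
Total added water ≈ 2.597×10^12 m³ over 3.54×10^14 m² → Δh = 7.34×10^-3 m = 0.734 cm.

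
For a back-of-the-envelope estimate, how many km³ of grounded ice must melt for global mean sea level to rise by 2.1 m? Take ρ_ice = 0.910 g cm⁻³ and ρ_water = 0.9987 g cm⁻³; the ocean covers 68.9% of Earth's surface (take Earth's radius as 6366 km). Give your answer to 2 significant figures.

Required water volume = Δh × A = 2.1 m × 3.51×10^14 m² = 7.369×10^14 m³ = 7.369×10^5 km³.
Ice volume = water volume × ρ_w/ρ_ice = 7.369×10^5 × 998.7/910 = 8.1×10^5 km³.

≈ 8.1×10^5 km³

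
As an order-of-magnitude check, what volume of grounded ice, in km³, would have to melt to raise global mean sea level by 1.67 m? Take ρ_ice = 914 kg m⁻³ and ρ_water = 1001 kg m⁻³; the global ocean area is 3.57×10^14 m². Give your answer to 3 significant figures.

Required water volume = Δh × A = 1.67 m × 3.57×10^14 m² = 5.962×10^14 m³ = 5.962×10^5 km³.
Ice volume = water volume × ρ_w/ρ_ice = 5.962×10^5 × 1001/914 = 6.53×10^5 km³.

≈ 6.53×10^5 km³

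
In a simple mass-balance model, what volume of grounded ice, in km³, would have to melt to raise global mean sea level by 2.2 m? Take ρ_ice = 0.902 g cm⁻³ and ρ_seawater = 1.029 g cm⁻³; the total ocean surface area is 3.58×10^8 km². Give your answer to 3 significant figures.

≈ 8.98×10^5 km³

Required water volume = Δh × A = 2.2 m × 3.58×10^14 m² = 7.876×10^14 m³ = 7.876×10^5 km³.
Ice volume = water volume × ρ_w/ρ_ice = 7.876×10^5 × 1029/902 = 8.98×10^5 km³.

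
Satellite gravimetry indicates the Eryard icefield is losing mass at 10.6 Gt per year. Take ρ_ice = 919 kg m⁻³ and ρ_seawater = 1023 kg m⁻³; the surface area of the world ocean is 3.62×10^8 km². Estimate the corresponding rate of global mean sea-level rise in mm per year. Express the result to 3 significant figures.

≈ 0.0286 mm/yr

ρ_w = 1023 kg m⁻³. Annual water volume added = 10.6 Gt / ρ_w = 1.060×10^13 kg / 1023 kg m⁻³ = 1.036×10^10 m³.
Δh per year = 1.036×10^10 / 3.62×10^14 = 2.86×10^-5 m = 0.0286 mm.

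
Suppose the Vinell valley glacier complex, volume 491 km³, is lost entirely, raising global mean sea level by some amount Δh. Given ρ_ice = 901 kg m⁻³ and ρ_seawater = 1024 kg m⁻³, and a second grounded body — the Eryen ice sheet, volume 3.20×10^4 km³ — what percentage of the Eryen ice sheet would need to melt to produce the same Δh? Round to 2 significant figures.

≈ 1.5 %

Equal sea-level rise means equal mass of meltwater, i.e. equal mass of ice lost.
Ice mass of Vinell: 4.424×10^14 kg; ice mass of Eryen: 2.883×10^16 kg.
Fraction required = 4.424×10^14 / 2.883×10^16 = 0.0153 → 1.5 %.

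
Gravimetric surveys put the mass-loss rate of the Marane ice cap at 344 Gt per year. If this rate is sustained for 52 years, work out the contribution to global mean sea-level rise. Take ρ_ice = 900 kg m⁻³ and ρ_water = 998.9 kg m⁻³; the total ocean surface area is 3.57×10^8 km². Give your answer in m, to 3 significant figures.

≈ 0.0502 m

Total mass lost = 344 Gt/yr × 52 yr = 1.789×10^4 Gt = 1.789×10^16 kg.
ρ_w = 998.9 kg m⁻³, so water volume = 1.789×10^16 / 998.9 = 1.791×10^13 m³.
Δh = 1.791×10^13 / 3.57×10^14 = 0.0502 m.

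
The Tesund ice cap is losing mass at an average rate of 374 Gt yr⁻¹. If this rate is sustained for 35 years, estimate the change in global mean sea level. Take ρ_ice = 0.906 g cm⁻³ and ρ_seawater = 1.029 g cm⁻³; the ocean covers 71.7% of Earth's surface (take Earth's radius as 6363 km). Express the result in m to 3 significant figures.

≈ 0.0349 m

Total mass lost = 374 Gt/yr × 35 yr = 1.309×10^4 Gt = 1.309×10^16 kg.
ρ_w = 1.029 g cm⁻³ = 1029 kg m⁻³, so water volume = 1.309×10^16 / 1029 = 1.272×10^13 m³.
Δh = 1.272×10^13 / 3.65×10^14 = 0.0349 m.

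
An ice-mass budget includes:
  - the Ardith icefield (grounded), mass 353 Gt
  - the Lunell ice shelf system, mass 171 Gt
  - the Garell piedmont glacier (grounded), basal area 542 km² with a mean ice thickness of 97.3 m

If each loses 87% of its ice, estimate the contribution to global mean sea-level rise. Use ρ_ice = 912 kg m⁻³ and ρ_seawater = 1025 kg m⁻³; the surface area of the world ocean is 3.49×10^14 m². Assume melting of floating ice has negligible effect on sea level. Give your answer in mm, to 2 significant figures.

≈ 0.98 mm

Ardith: 0.87 × 353 Gt = 3.071×10^14 kg; dividing by ρ_w = 1025 kg m⁻³ gives 2.996×10^11 m³ of water.
The Lunell ice shelf system is floating and already displaces its own weight of water, so its melt adds essentially nothing to sea level.
Garell: ice volume = 542 km² × 97.3 m = 52.74 km³; 0.87 × 52.74 × (912/1025) = 40.82 km³ of water.
Total added water ≈ 3.404×10^11 m³ over 3.49×10^14 m² → Δh = 9.75×10^-4 m = 0.98 mm.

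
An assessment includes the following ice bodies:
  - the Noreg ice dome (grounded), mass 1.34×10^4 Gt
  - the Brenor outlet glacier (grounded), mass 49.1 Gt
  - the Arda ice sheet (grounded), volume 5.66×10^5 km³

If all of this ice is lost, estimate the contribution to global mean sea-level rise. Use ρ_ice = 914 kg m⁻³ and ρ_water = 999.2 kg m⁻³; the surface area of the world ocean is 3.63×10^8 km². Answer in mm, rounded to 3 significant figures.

Noreg: 1.34×10^4 Gt = 1.340×10^16 kg; dividing by ρ_w = 999.2 kg m⁻³ gives 1.341×10^13 m³ of water.
Brenor: 49.1 Gt = 4.910×10^13 kg; dividing by ρ_w = 999.2 kg m⁻³ gives 4.914×10^10 m³ of water.
Arda: 5.66×10^5 km³ × (914/999.2) = 5.177×10^5 km³ of water.
Total added water ≈ 5.312×10^14 m³ over 3.63×10^14 m² → Δh = 1.46 m = 1460 mm.

≈ 1460 mm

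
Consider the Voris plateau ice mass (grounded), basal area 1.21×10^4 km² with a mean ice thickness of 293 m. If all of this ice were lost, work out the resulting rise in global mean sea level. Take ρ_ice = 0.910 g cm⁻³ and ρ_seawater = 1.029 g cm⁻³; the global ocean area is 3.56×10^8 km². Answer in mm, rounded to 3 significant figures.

Voris: ice volume = 1.21×10^4 km² × 293 m = 3545 km³; 3545 × (910/1029) = 3135 km³ of water.
Spread over 3.56×10^14 m² of ocean, Δh = 3.135×10^12 / 3.56×10^14 = 8.81×10^-3 m = 8.81 mm.

≈ 8.81 mm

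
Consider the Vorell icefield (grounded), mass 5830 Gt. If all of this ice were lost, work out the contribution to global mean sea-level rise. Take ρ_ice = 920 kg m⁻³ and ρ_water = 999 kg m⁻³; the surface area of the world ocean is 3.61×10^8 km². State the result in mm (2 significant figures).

Vorell: 5830 Gt = 5.830×10^15 kg; dividing by ρ_w = 999 kg m⁻³ gives 5.836×10^12 m³ of water.
Spread over 3.61×10^14 m² of ocean, Δh = 5.836×10^12 / 3.61×10^14 = 0.0162 m = 16 mm.

≈ 16 mm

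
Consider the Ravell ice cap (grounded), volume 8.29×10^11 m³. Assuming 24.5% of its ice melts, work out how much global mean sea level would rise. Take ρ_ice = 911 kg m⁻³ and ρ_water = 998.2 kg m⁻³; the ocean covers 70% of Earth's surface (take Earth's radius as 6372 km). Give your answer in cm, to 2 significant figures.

≈ 0.052 cm

Ravell: 0.245 × 8.29×10^11 m³ × (911/998.2) = 1.854×10^11 m³ of water.
Spread over 3.57×10^14 m² of ocean, Δh = 1.854×10^11 / 3.57×10^14 = 5.19×10^-4 m = 0.052 cm.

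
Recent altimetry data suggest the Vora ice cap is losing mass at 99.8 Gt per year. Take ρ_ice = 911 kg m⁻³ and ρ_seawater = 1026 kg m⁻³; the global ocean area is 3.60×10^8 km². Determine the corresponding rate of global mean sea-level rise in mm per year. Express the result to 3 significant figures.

ρ_w = 1026 kg m⁻³. Annual water volume added = 99.8 Gt / ρ_w = 9.980×10^13 kg / 1026 kg m⁻³ = 9.727×10^10 m³.
Δh per year = 9.727×10^10 / 3.60×10^14 = 2.70×10^-4 m = 0.270 mm.

≈ 0.270 mm/yr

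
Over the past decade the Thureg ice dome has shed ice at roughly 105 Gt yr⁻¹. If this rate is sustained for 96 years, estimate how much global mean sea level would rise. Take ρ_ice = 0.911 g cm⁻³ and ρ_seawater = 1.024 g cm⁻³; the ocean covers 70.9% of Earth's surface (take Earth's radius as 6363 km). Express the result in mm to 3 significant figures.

Total mass lost = 105 Gt/yr × 96 yr = 1.008×10^4 Gt = 1.008×10^16 kg.
ρ_w = 1.024 g cm⁻³ = 1024 kg m⁻³, so water volume = 1.008×10^16 / 1024 = 9.844×10^12 m³.
Δh = 9.844×10^12 / 3.61×10^14 = 0.0273 m = 27.3 mm.

≈ 27.3 mm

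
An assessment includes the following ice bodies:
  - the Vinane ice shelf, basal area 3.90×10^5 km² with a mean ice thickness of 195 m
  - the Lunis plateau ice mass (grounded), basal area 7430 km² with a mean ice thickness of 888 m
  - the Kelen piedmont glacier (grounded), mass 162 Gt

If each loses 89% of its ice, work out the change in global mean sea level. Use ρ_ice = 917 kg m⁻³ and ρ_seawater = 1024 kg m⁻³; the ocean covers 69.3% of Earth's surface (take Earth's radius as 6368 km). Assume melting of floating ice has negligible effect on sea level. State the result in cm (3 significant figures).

The Vinane ice shelf is floating and already displaces its own weight of water, so its melt adds essentially nothing to sea level.
Lunis: ice volume = 7430 km² × 888 m = 6598 km³; 0.89 × 6598 × (917/1024) = 5258 km³ of water.
Kelen: 0.89 × 162 Gt = 1.442×10^14 kg; dividing by ρ_w = 1024 kg m⁻³ gives 1.408×10^11 m³ of water.
Total added water ≈ 5.399×10^12 m³ over 3.53×10^14 m² → Δh = 0.0153 m = 1.53 cm.

≈ 1.53 cm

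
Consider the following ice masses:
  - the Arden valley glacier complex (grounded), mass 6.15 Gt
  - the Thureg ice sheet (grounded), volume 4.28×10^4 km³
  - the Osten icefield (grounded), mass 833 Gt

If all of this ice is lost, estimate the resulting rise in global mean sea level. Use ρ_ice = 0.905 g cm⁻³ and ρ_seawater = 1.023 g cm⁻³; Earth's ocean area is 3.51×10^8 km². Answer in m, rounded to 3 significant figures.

≈ 0.110 m

Arden: 6.15 Gt = 6.150×10^12 kg; dividing by ρ_w = 1.023 g cm⁻³ = 1023 kg m⁻³ gives 6.012×10^9 m³ of water.
Thureg: 4.28×10^4 km³ × (905/1023) = 3.786×10^4 km³ of water.
Osten: 833 Gt = 8.330×10^14 kg; dividing by ρ_w = 1023 kg m⁻³ gives 8.143×10^11 m³ of water.
Total added water ≈ 3.868×10^13 m³ over 3.51×10^14 m² → Δh = 0.110 m.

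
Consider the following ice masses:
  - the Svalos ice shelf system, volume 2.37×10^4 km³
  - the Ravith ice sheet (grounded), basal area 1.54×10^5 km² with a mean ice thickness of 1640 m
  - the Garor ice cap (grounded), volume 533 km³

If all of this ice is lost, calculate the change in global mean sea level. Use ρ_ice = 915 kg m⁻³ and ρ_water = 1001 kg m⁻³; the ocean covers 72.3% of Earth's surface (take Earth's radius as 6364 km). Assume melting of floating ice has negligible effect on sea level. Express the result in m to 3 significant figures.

≈ 0.629 m

The Svalos ice shelf system is floating and already displaces its own weight of water, so its melt adds essentially nothing to sea level.
Ravith: ice volume = 1.54×10^5 km² × 1640 m = 2.526×10^5 km³; 2.526×10^5 × (915/1001) = 2.309×10^5 km³ of water.
Garor: 533 km³ × (915/1001) = 487.2 km³ of water.
Total added water ≈ 2.313×10^14 m³ over 3.68×10^14 m² → Δh = 0.629 m.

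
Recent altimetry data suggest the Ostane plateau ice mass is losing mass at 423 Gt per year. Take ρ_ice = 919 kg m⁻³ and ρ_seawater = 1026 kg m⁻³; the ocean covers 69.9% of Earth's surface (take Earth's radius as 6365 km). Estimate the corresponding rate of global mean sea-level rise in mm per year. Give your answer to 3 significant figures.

ρ_w = 1026 kg m⁻³. Annual water volume added = 423 Gt / ρ_w = 4.230×10^14 kg / 1026 kg m⁻³ = 4.123×10^11 m³.
Δh per year = 4.123×10^11 / 3.56×10^14 = 1.16×10^-3 m = 1.16 mm.

≈ 1.16 mm/yr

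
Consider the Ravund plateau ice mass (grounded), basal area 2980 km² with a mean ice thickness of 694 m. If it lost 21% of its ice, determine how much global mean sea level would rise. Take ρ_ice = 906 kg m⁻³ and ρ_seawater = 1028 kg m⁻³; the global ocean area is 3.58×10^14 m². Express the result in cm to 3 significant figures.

Ravund: ice volume = 2980 km² × 694 m = 2068 km³; 0.21 × 2068 × (906/1028) = 382.8 km³ of water.
Spread over 3.58×10^14 m² of ocean, Δh = 3.828×10^11 / 3.58×10^14 = 1.07×10^-3 m = 0.107 cm.

≈ 0.107 cm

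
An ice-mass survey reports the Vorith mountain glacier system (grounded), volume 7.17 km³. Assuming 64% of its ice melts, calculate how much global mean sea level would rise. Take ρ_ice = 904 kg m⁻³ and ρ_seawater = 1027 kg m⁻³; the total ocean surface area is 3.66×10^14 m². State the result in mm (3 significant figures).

≈ 0.0110 mm

Vorith: 0.64 × 7.17 km³ × (904/1027) = 4.039 km³ of water.
Spread over 3.66×10^14 m² of ocean, Δh = 4.039×10^9 / 3.66×10^14 = 1.10×10^-5 m = 0.0110 mm.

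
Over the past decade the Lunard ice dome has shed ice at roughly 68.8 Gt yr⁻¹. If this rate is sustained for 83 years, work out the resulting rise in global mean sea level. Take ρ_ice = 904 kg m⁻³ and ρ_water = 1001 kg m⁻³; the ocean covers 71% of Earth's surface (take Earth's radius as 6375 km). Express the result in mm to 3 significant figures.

≈ 15.7 mm

Total mass lost = 68.8 Gt/yr × 83 yr = 5710 Gt = 5.710×10^15 kg.
ρ_w = 1001 kg m⁻³, so water volume = 5.710×10^15 / 1001 = 5.705×10^12 m³.
Δh = 5.705×10^12 / 3.63×10^14 = 0.0157 m = 15.7 mm.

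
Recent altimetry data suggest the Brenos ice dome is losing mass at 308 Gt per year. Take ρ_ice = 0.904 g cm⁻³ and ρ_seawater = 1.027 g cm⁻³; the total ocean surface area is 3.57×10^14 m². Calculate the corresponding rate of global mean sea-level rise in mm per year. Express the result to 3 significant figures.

ρ_w = 1.027 g cm⁻³ = 1027 kg m⁻³. Annual water volume added = 308 Gt / ρ_w = 3.080×10^14 kg / 1027 kg m⁻³ = 2.999×10^11 m³.
Δh per year = 2.999×10^11 / 3.57×10^14 = 8.40×10^-4 m = 0.840 mm.

≈ 0.840 mm/yr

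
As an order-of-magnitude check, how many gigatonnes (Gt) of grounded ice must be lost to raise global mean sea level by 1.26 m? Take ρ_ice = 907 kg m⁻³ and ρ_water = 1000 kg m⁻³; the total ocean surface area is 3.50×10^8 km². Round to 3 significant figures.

Required water volume = Δh × A = 1.26 m × 3.50×10^14 m² = 4.410×10^14 m³.
ρ_w = 1000 kg m⁻³, so the mass of water = 4.410×10^14 m³ × 1000 kg m⁻³ = 4.410×10^17 kg = 4.41×10^5 Gt (and the same mass of ice, by conservation).

≈ 4.41×10^5 Gt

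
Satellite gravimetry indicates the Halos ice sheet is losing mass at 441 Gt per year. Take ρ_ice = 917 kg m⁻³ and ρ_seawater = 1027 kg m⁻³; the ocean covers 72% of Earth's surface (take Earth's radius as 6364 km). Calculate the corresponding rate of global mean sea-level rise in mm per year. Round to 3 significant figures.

≈ 1.17 mm/yr

ρ_w = 1027 kg m⁻³. Annual water volume added = 441 Gt / ρ_w = 4.410×10^14 kg / 1027 kg m⁻³ = 4.294×10^11 m³.
Δh per year = 4.294×10^11 / 3.66×10^14 = 1.17×10^-3 m = 1.17 mm.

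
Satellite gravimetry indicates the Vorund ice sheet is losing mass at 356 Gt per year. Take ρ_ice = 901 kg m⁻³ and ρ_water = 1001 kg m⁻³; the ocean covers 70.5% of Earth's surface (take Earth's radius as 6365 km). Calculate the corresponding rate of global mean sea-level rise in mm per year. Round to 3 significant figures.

≈ 0.991 mm/yr

ρ_w = 1001 kg m⁻³. Annual water volume added = 356 Gt / ρ_w = 3.560×10^14 kg / 1001 kg m⁻³ = 3.556×10^11 m³.
Δh per year = 3.556×10^11 / 3.59×10^14 = 9.91×10^-4 m = 0.991 mm.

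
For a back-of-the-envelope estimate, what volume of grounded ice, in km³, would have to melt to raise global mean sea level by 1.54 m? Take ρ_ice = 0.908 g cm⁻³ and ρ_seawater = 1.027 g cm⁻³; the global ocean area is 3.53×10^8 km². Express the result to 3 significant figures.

≈ 6.15×10^5 km³

Required water volume = Δh × A = 1.54 m × 3.53×10^14 m² = 5.436×10^14 m³ = 5.436×10^5 km³.
Ice volume = water volume × ρ_w/ρ_ice = 5.436×10^5 × 1027/908 = 6.15×10^5 km³.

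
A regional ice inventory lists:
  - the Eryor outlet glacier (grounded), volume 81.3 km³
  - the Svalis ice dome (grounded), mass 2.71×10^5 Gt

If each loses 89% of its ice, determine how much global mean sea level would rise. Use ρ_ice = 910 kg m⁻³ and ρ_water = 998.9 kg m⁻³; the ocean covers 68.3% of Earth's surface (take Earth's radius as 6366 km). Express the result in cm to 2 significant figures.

Eryor: 0.89 × 81.3 km³ × (910/998.9) = 65.92 km³ of water.
Svalis: 0.89 × 2.71×10^5 Gt = 2.412×10^17 kg; dividing by ρ_w = 998.9 kg m⁻³ gives 2.415×10^14 m³ of water.
Total added water ≈ 2.415×10^14 m³ over 3.48×10^14 m² → Δh = 0.694 m = 69 cm.

≈ 69 cm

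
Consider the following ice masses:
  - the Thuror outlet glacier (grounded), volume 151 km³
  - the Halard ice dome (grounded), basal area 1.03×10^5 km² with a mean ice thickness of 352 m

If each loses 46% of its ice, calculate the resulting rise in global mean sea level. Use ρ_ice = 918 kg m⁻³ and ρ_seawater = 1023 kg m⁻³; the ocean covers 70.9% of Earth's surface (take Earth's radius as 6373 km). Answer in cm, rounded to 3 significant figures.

Thuror: 0.46 × 151 km³ × (918/1023) = 62.33 km³ of water.
Halard: ice volume = 1.03×10^5 km² × 352 m = 3.626×10^4 km³; 0.46 × 3.626×10^4 × (918/1023) = 1.497×10^4 km³ of water.
Total added water ≈ 1.503×10^13 m³ over 3.62×10^14 m² → Δh = 0.0415 m = 4.15 cm.

≈ 4.15 cm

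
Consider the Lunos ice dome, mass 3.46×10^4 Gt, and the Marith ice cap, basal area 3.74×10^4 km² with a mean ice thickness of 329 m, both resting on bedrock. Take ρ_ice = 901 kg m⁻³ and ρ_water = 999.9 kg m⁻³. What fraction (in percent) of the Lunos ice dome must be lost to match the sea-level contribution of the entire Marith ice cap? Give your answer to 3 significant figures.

≈ 32.0 %

Equal sea-level rise means equal mass of meltwater, i.e. equal mass of ice lost.
Ice mass of Marith: 1.109×10^16 kg; ice mass of Lunos: 3.460×10^16 kg.
Fraction required = 1.109×10^16 / 3.460×10^16 = 0.320 → 32.0 %.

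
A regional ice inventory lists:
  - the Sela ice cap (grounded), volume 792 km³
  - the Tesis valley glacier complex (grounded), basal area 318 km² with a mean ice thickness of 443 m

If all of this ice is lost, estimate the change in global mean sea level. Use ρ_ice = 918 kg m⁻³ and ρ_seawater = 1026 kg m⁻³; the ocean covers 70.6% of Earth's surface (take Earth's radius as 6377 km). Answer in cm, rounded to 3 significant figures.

Sela: 792 km³ × (918/1026) = 708.6 km³ of water.
Tesis: ice volume = 318 km² × 443 m = 140.9 km³; 140.9 × (918/1026) = 126.0 km³ of water.
Total added water ≈ 8.347×10^11 m³ over 3.61×10^14 m² → Δh = 2.31×10^-3 m = 0.231 cm.

≈ 0.231 cm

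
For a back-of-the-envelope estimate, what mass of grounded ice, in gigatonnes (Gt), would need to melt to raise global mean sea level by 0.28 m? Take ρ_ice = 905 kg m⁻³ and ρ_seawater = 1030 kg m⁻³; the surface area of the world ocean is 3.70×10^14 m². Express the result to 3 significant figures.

Required water volume = Δh × A = 0.28 m × 3.70×10^14 m² = 1.036×10^14 m³.
ρ_w = 1030 kg m⁻³, so the mass of water = 1.036×10^14 m³ × 1030 kg m⁻³ = 1.067×10^17 kg = 1.07×10^5 Gt (and the same mass of ice, by conservation).

≈ 1.07×10^5 Gt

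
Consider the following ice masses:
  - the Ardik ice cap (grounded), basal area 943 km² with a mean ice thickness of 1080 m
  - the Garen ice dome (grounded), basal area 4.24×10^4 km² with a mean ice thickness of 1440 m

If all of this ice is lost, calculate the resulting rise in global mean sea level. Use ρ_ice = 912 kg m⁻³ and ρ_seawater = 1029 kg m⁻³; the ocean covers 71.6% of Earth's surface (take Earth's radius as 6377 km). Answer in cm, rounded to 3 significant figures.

Ardik: ice volume = 943 km² × 1080 m = 1018 km³; 1018 × (912/1029) = 902.6 km³ of water.
Garen: ice volume = 4.24×10^4 km² × 1440 m = 6.106×10^4 km³; 6.106×10^4 × (912/1029) = 5.411×10^4 km³ of water.
Total added water ≈ 5.502×10^13 m³ over 3.66×10^14 m² → Δh = 0.150 m = 15.0 cm.

≈ 15.0 cm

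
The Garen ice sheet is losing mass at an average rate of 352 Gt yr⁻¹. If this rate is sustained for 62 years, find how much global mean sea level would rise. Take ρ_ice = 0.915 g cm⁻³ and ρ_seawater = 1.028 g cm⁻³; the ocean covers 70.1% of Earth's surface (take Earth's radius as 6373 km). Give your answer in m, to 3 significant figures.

≈ 0.0593 m

Total mass lost = 352 Gt/yr × 62 yr = 2.182×10^4 Gt = 2.182×10^16 kg.
ρ_w = 1.028 g cm⁻³ = 1028 kg m⁻³, so water volume = 2.182×10^16 / 1028 = 2.123×10^13 m³.
Δh = 2.123×10^13 / 3.58×10^14 = 0.0593 m.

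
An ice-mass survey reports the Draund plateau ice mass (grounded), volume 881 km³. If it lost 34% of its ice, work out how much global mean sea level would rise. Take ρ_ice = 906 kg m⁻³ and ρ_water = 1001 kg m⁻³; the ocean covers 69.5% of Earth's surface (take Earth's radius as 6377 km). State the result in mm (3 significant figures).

≈ 0.763 mm

Draund: 0.34 × 881 km³ × (906/1001) = 271.1 km³ of water.
Spread over 3.55×10^14 m² of ocean, Δh = 2.711×10^11 / 3.55×10^14 = 7.63×10^-4 m = 0.763 mm.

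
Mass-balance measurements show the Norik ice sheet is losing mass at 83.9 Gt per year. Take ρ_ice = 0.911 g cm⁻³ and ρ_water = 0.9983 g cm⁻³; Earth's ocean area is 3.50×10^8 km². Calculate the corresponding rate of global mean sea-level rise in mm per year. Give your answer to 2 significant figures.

ρ_w = 0.9983 g cm⁻³ = 998.3 kg m⁻³. Annual water volume added = 83.9 Gt / ρ_w = 8.390×10^13 kg / 998.3 kg m⁻³ = 8.404×10^10 m³.
Δh per year = 8.404×10^10 / 3.50×10^14 = 2.40×10^-4 m = 0.24 mm.

≈ 0.24 mm/yr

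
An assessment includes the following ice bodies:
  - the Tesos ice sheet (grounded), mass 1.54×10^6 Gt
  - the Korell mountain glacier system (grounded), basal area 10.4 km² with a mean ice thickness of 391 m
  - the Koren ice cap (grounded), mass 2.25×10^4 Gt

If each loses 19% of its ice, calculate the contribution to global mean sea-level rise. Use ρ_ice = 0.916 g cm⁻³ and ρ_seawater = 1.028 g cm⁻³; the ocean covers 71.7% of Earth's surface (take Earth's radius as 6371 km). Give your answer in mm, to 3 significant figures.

≈ 790 mm

Tesos: 0.19 × 1.54×10^6 Gt = 2.926×10^17 kg; dividing by ρ_w = 1.028 g cm⁻³ = 1028 kg m⁻³ gives 2.846×10^14 m³ of water.
Korell: ice volume = 10.4 km² × 391 m = 4.066 km³; 0.19 × 4.066 × (916/1028) = 0.6884 km³ of water.
Koren: 0.19 × 2.25×10^4 Gt = 4.275×10^15 kg; dividing by ρ_w = 1028 kg m⁻³ gives 4.159×10^12 m³ of water.
Total added water ≈ 2.888×10^14 m³ over 3.66×10^14 m² → Δh = 0.790 m = 790 mm.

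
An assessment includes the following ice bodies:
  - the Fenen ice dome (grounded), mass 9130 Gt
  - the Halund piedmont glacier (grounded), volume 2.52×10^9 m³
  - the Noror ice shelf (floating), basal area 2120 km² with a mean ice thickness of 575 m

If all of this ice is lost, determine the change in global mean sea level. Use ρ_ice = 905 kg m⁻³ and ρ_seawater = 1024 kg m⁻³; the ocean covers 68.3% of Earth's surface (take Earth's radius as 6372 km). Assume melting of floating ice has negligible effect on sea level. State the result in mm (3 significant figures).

≈ 25.6 mm

Fenen: 9130 Gt = 9.130×10^15 kg; dividing by ρ_w = 1024 kg m⁻³ gives 8.916×10^12 m³ of water.
Halund: 2.52×10^9 m³ × (905/1024) = 2.227×10^9 m³ of water.
The Noror ice shelf is floating and already displaces its own weight of water, so its melt adds essentially nothing to sea level.
Total added water ≈ 8.918×10^12 m³ over 3.48×10^14 m² → Δh = 0.0256 m = 25.6 mm.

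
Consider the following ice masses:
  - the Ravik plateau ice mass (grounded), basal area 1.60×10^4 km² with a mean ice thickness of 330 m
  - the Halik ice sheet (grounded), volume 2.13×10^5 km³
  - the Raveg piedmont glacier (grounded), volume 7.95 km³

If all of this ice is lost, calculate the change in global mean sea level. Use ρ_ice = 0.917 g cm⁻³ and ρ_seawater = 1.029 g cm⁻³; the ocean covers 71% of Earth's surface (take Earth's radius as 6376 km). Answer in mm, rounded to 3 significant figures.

Ravik: ice volume = 1.60×10^4 km² × 330 m = 5280 km³; 5280 × (917/1029) = 4705 km³ of water.
Halik: 2.13×10^5 km³ × (917/1029) = 1.898×10^5 km³ of water.
Raveg: 7.95 km³ × (917/1029) = 7.085 km³ of water.
Total added water ≈ 1.945×10^14 m³ over 3.63×10^14 m² → Δh = 0.536 m = 536 mm.

≈ 536 mm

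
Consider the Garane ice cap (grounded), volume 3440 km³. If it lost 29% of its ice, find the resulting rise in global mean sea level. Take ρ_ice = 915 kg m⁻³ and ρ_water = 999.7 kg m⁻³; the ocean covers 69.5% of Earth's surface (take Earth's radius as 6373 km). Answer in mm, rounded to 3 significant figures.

Garane: 0.29 × 3440 km³ × (915/999.7) = 913.1 km³ of water.
Spread over 3.55×10^14 m² of ocean, Δh = 9.131×10^11 / 3.55×10^14 = 2.57×10^-3 m = 2.57 mm.

≈ 2.57 mm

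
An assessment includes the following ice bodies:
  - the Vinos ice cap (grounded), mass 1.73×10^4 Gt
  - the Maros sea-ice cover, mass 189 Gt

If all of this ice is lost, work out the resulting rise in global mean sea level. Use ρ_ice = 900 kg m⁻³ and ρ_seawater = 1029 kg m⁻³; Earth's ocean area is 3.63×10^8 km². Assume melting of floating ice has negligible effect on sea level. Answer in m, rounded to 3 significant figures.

≈ 0.0463 m

Vinos: 1.73×10^4 Gt = 1.730×10^16 kg; dividing by ρ_w = 1029 kg m⁻³ gives 1.681×10^13 m³ of water.
The Maros sea-ice cover is floating and already displaces its own weight of water, so its melt adds essentially nothing to sea level.
Total added water ≈ 1.681×10^13 m³ over 3.63×10^14 m² → Δh = 0.0463 m.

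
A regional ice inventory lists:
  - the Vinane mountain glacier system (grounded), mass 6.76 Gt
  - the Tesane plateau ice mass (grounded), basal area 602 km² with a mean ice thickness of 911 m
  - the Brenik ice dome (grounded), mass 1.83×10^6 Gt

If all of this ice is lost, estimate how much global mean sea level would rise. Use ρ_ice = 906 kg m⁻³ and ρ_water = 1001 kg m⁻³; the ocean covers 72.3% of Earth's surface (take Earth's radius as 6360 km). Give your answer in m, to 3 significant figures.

Vinane: 6.76 Gt = 6.760×10^12 kg; dividing by ρ_w = 1001 kg m⁻³ gives 6.753×10^9 m³ of water.
Tesane: ice volume = 602 km² × 911 m = 548.4 km³; 548.4 × (906/1001) = 496.4 km³ of water.
Brenik: 1.83×10^6 Gt = 1.830×10^18 kg; dividing by ρ_w = 1001 kg m⁻³ gives 1.828×10^15 m³ of water.
Total added water ≈ 1.829×10^15 m³ over 3.68×10^14 m² → Δh = 4.98 m.

≈ 4.98 m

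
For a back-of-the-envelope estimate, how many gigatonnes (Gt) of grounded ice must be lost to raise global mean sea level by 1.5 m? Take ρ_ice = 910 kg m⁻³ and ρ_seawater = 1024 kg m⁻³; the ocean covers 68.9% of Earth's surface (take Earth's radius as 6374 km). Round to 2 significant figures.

≈ 5.4×10^5 Gt

Required water volume = Δh × A = 1.5 m × 3.52×10^14 m² = 5.276×10^14 m³.
ρ_w = 1024 kg m⁻³, so the mass of water = 5.276×10^14 m³ × 1024 kg m⁻³ = 5.403×10^17 kg = 5.4×10^5 Gt (and the same mass of ice, by conservation).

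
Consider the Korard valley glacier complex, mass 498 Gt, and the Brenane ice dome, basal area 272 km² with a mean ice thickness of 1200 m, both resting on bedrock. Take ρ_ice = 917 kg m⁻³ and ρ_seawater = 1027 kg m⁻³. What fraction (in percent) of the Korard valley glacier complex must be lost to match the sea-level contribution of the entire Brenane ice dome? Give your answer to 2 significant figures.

Equal sea-level rise means equal mass of meltwater, i.e. equal mass of ice lost.
Ice mass of Brenane: 2.993×10^14 kg; ice mass of Korard: 4.980×10^14 kg.
Fraction required = 2.993×10^14 / 4.980×10^14 = 0.601 → 60 %.

≈ 60 %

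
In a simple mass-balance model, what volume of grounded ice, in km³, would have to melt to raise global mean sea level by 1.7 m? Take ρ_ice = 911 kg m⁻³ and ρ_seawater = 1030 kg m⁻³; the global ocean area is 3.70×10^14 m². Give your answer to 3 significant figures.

≈ 7.11×10^5 km³

Required water volume = Δh × A = 1.7 m × 3.70×10^14 m² = 6.290×10^14 m³ = 6.290×10^5 km³.
Ice volume = water volume × ρ_w/ρ_ice = 6.290×10^5 × 1030/911 = 7.11×10^5 km³.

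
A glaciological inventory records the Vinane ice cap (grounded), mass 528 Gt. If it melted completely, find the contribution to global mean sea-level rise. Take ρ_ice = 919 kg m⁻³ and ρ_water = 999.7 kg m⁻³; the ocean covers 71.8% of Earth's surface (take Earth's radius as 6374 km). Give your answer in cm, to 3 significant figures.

Vinane: 528 Gt = 5.280×10^14 kg; dividing by ρ_w = 999.7 kg m⁻³ gives 5.282×10^11 m³ of water.
Spread over 3.67×10^14 m² of ocean, Δh = 5.282×10^11 / 3.67×10^14 = 1.44×10^-3 m = 0.144 cm.

≈ 0.144 cm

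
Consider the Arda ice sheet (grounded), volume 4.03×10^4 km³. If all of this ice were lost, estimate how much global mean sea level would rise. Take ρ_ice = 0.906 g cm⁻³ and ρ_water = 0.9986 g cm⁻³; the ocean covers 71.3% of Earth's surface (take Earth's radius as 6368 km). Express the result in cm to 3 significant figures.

Arda: 4.03×10^4 km³ × (906/998.6) = 3.656×10^4 km³ of water.
Spread over 3.63×10^14 m² of ocean, Δh = 3.656×10^13 / 3.63×10^14 = 0.101 m = 10.1 cm.

≈ 10.1 cm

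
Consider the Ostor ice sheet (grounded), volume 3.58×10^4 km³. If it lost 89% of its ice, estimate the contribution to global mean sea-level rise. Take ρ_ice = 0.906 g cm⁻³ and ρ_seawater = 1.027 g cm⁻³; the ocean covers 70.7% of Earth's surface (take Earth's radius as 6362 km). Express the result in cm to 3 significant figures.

≈ 7.82 cm

Ostor: 0.89 × 3.58×10^4 km³ × (906/1027) = 2.811×10^4 km³ of water.
Spread over 3.60×10^14 m² of ocean, Δh = 2.811×10^13 / 3.60×10^14 = 0.0782 m = 7.82 cm.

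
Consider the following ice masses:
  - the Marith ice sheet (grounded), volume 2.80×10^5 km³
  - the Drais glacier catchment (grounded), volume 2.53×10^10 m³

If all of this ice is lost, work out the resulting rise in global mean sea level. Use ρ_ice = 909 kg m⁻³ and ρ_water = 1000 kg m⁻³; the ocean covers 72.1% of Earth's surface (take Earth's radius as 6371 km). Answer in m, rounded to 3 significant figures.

Marith: 2.80×10^5 km³ × (909/1000) = 2.545×10^5 km³ of water.
Drais: 2.53×10^10 m³ × (909/1000) = 2.300×10^10 m³ of water.
Total added water ≈ 2.545×10^14 m³ over 3.68×10^14 m² → Δh = 0.692 m.

≈ 0.692 m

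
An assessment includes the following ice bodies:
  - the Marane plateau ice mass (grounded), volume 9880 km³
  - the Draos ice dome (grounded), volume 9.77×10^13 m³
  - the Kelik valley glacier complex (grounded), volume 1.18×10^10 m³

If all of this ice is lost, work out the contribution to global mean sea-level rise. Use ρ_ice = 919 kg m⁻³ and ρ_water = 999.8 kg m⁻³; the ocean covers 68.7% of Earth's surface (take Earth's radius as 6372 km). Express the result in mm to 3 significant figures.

≈ 282 mm

Marane: 9880 km³ × (919/999.8) = 9082 km³ of water.
Draos: 9.77×10^13 m³ × (919/999.8) = 8.980×10^13 m³ of water.
Kelik: 1.18×10^10 m³ × (919/999.8) = 1.085×10^10 m³ of water.
Total added water ≈ 9.890×10^13 m³ over 3.51×10^14 m² → Δh = 0.282 m = 282 mm.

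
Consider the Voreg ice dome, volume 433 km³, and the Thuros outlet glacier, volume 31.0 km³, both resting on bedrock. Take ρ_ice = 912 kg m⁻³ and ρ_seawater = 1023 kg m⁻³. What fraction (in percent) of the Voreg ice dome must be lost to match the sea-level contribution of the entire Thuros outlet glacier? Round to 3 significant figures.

≈ 7.16 %

Equal sea-level rise means equal mass of meltwater, i.e. equal mass of ice lost.
Ice mass of Thuros: 2.827×10^13 kg; ice mass of Voreg: 3.949×10^14 kg.
Fraction required = 2.827×10^13 / 3.949×10^14 = 0.0716 → 7.16 %.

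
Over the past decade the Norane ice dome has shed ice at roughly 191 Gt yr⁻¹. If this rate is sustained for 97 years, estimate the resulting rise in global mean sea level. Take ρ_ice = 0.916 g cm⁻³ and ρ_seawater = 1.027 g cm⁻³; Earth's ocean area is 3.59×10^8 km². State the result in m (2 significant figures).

≈ 0.050 m

Total mass lost = 191 Gt/yr × 97 yr = 1.853×10^4 Gt = 1.853×10^16 kg.
ρ_w = 1.027 g cm⁻³ = 1027 kg m⁻³, so water volume = 1.853×10^16 / 1027 = 1.804×10^13 m³.
Δh = 1.804×10^13 / 3.59×10^14 = 0.0503 m.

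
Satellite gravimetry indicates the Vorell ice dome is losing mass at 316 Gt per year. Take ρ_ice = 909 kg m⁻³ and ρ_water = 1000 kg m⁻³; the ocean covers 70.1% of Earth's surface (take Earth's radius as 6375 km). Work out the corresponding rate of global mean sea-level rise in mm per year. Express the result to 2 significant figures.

ρ_w = 1000 kg m⁻³. Annual water volume added = 316 Gt / ρ_w = 3.160×10^14 kg / 1000 kg m⁻³ = 3.160×10^11 m³.
Δh per year = 3.160×10^11 / 3.58×10^14 = 8.83×10^-4 m = 0.88 mm.

≈ 0.88 mm/yr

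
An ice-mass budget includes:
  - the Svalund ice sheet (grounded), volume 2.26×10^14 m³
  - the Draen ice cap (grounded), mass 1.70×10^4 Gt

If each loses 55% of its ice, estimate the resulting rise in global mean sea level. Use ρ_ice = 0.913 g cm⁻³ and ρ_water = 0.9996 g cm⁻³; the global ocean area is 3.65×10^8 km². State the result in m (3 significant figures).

≈ 0.337 m

Svalund: 0.55 × 2.26×10^14 m³ × (913/999.6) = 1.135×10^14 m³ of water.
Draen: 0.55 × 1.70×10^4 Gt = 9.350×10^15 kg; dividing by ρ_w = 0.9996 g cm⁻³ = 999.6 kg m⁻³ gives 9.354×10^12 m³ of water.
Total added water ≈ 1.229×10^14 m³ over 3.65×10^14 m² → Δh = 0.337 m.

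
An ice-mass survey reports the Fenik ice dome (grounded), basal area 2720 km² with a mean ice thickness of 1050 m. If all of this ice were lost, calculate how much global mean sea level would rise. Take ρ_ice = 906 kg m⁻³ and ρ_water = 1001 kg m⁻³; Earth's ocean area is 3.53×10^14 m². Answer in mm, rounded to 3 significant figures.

Fenik: ice volume = 2720 km² × 1050 m = 2856 km³; 2856 × (906/1001) = 2585 km³ of water.
Spread over 3.53×10^14 m² of ocean, Δh = 2.585×10^12 / 3.53×10^14 = 7.32×10^-3 m = 7.32 mm.

≈ 7.32 mm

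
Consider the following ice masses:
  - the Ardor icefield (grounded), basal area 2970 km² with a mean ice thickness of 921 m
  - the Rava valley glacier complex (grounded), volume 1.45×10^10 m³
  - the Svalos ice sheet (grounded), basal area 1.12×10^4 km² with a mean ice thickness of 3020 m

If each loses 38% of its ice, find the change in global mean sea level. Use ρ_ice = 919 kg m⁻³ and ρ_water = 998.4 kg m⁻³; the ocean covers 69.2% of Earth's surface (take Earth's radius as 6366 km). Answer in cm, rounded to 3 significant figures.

Ardor: ice volume = 2970 km² × 921 m = 2735 km³; 0.38 × 2735 × (919/998.4) = 956.8 km³ of water.
Rava: 0.38 × 1.45×10^10 m³ × (919/998.4) = 5.072×10^9 m³ of water.
Svalos: ice volume = 1.12×10^4 km² × 3020 m = 3.382×10^4 km³; 0.38 × 3.382×10^4 × (919/998.4) = 1.183×10^4 km³ of water.
Total added water ≈ 1.279×10^13 m³ over 3.52×10^14 m² → Δh = 0.0363 m = 3.63 cm.

≈ 3.63 cm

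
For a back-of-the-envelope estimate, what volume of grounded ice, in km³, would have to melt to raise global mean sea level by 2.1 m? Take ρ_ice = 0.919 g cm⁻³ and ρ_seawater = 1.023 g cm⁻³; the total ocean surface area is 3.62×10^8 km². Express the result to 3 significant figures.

≈ 8.46×10^5 km³

Required water volume = Δh × A = 2.1 m × 3.62×10^14 m² = 7.602×10^14 m³ = 7.602×10^5 km³.
Ice volume = water volume × ρ_w/ρ_ice = 7.602×10^5 × 1023/919 = 8.46×10^5 km³.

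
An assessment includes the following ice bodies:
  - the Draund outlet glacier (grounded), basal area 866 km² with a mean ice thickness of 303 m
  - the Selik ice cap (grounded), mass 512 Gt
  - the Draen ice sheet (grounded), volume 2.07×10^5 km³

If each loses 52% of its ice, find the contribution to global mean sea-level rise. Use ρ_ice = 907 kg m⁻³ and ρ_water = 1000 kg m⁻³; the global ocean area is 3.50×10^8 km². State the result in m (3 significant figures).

Draund: ice volume = 866 km² × 303 m = 262.4 km³; 0.52 × 262.4 × (907/1000) = 123.8 km³ of water.
Selik: 0.52 × 512 Gt = 2.662×10^14 kg; dividing by ρ_w = 1000 kg m⁻³ gives 2.662×10^11 m³ of water.
Draen: 0.52 × 2.07×10^5 km³ × (907/1000) = 9.763×10^4 km³ of water.
Total added water ≈ 9.802×10^13 m³ over 3.50×10^14 m² → Δh = 0.280 m.

≈ 0.280 m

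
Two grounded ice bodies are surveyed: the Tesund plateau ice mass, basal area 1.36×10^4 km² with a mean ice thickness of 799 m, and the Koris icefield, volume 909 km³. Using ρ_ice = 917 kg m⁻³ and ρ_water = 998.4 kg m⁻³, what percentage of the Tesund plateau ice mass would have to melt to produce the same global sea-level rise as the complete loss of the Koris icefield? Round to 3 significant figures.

Equal sea-level rise means equal mass of meltwater, i.e. equal mass of ice lost.
Ice mass of Koris: 8.336×10^14 kg; ice mass of Tesund: 9.964×10^15 kg.
Fraction required = 8.336×10^14 / 9.964×10^15 = 0.0837 → 8.37 %.

≈ 8.37 %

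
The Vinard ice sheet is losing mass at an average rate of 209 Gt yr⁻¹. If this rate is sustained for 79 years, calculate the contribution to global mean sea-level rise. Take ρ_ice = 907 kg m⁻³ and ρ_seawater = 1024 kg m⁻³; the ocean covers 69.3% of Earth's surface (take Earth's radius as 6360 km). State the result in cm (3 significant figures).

≈ 4.58 cm

Total mass lost = 209 Gt/yr × 79 yr = 1.651×10^4 Gt = 1.651×10^16 kg.
ρ_w = 1024 kg m⁻³, so water volume = 1.651×10^16 / 1024 = 1.612×10^13 m³.
Δh = 1.612×10^13 / 3.52×10^14 = 0.0458 m = 4.58 cm.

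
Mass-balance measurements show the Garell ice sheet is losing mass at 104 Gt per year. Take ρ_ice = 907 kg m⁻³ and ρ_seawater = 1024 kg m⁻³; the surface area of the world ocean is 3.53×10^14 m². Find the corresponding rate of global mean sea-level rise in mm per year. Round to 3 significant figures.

ρ_w = 1024 kg m⁻³. Annual water volume added = 104 Gt / ρ_w = 1.040×10^14 kg / 1024 kg m⁻³ = 1.016×10^11 m³.
Δh per year = 1.016×10^11 / 3.53×10^14 = 2.88×10^-4 m = 0.288 mm.

≈ 0.288 mm/yr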